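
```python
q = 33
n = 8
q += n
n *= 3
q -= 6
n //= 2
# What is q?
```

Trace:
`q = 33` → q = 33
`n = 8` → n = 8
`q += n` → q = 41
`n *= 3` → n = 24
`q -= 6` → q = 35
`n //= 2` → n = 12
So q = 35

Answer: 35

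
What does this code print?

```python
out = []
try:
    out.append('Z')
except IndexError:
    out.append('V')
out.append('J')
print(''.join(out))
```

Execution trace: 'Z' (try body, no exception) → 'J' (after the try/except). Output: ZJ

Answer: ZJ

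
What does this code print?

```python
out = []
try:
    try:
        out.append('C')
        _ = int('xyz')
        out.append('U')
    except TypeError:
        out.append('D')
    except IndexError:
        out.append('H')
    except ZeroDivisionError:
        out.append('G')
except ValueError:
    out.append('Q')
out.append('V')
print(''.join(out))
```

Execution trace: 'C' (try body) → 'Q' (outer except ValueError) → 'V' (after the try/except). Output: CQV

Answer: CQV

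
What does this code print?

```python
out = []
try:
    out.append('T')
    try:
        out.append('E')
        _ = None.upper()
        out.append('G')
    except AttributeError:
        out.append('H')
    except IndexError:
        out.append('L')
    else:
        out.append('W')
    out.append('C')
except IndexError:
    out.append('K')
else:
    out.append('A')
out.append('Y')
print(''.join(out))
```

Execution trace: 'T' (try body) → 'E' (inner try body) → 'H' (inner except AttributeError) → 'C' (try body, no exception) → 'A' (else) → 'Y' (after the try/except). Output: TEHCAY

Answer: TEHCAY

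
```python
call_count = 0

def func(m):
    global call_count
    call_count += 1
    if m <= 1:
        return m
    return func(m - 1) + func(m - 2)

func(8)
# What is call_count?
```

Calls(m) = 1 + Calls(m-1) + Calls(m-2); Calls(0)=Calls(1)=1. For m=8 this gives 67.

Answer: 67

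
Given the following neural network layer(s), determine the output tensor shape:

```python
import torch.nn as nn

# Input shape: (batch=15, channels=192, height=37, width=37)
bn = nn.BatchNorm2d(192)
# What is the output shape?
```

Input: (15, 192, 37, 37) -> Output: (15, 192, 37, 37)

Answer: (15, 192, 37, 37)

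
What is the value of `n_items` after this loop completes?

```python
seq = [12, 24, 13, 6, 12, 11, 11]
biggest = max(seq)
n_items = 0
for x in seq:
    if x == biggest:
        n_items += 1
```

Count of max value 24 in [12, 24, 13, 6, 12, 11, 11]
`n_items` takes the values: 0 → 1

Answer: 1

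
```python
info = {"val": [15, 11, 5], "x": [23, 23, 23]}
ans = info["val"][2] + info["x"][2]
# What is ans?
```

Trace:
`info = {"val": [15, 11, 5], "x": [23, 23, 23]}` → info = {'val': [15, 11, 5], 'x': [23, 23, 23]}
`ans = info["val"][2] + info["x"][2]` → ans = 28
So ans = 28

Answer: 28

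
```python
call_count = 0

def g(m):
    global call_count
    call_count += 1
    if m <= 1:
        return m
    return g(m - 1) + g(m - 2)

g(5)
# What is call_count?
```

Calls(m) = 1 + Calls(m-1) + Calls(m-2); Calls(0)=Calls(1)=1. For m=5 this gives 15.

Answer: 15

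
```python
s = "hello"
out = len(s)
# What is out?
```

Trace:
`s = "hello"` → s = 'hello'
`out = len(s)` → out = 5
So out = 5

Answer: 5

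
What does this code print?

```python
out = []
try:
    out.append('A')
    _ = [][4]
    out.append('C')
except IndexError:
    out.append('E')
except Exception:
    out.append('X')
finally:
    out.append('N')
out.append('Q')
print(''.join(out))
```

Execution trace: 'A' (try body) → 'E' (except IndexError) → 'N' (finally) → 'Q' (after the try/except). Output: AENQ

Answer: AENQ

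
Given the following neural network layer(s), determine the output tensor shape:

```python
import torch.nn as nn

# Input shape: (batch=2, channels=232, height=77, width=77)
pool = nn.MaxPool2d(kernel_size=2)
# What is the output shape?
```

Input: (2, 232, 77, 77) -> Output: (2, 232, 38, 38)

Answer: (2, 232, 38, 38)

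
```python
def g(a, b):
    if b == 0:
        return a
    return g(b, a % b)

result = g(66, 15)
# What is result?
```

g(66, 15) -> g(15, 6) -> g(6, 3) -> g(3, 0) -> 3

Answer: 3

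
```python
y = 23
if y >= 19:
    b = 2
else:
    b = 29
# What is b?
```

Trace:
`y = 23` → y = 23
`if y >= 19: ...` → y >= 19 is True → b = 2
So b = 2

Answer: 2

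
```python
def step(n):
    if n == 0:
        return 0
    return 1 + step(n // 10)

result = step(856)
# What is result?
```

Count of digits of 856: 3

Answer: 3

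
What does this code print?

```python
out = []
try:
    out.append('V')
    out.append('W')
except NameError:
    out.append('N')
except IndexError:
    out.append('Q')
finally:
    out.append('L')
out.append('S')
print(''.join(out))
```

Execution trace: 'V' (try body) → 'W' (try body, no exception) → 'L' (finally) → 'S' (after the try/except). Output: VWLS

Answer: VWLS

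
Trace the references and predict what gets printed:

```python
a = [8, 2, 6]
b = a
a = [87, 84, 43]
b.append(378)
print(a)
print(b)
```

Key concept: rebinding vs mutation: a is rebound to a new list, b still points at the original.
Step by step:
`a = [8, 2, 6]` → a = [8, 2, 6]
`b = a` → b = [8, 2, 6] (same object as a)
`a = [87, 84, 43]` → a = [87, 84, 43]
`b.append(378)` → b = [8, 2, 6, 378]
`print(a)` → prints [87, 84, 43]
`print(b)` → prints [8, 2, 6, 378]

Answer:
[87, 84, 43]
[8, 2, 6, 378]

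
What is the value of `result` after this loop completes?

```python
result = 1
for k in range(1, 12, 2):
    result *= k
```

Product of 1, 3, 5, ... up to 11
`result` takes the values: 1 → 3 → 15 → 105 → 945 → 10395

Answer: 10395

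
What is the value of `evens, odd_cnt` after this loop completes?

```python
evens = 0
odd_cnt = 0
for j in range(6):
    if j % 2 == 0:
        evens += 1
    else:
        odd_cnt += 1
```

Count evens and odds in range(6)
`evens, odd_cnt` takes the values: (0, 0) → (1, 0) → (1, 1) → (2, 1) → (2, 2) → (3, 2) → (3, 3)

Answer: 3, 3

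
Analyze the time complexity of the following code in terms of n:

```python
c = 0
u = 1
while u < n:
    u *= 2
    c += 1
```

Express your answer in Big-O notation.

Each loop level contributes: log n. Multiplying the contributions gives O(log n).

Answer: O(log n)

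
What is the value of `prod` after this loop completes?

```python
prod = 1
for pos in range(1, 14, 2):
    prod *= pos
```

Product of 1, 3, 5, ... up to 13
`prod` takes the values: 1 → 3 → 15 → 105 → 945 → 10395 → 135135

Answer: 135135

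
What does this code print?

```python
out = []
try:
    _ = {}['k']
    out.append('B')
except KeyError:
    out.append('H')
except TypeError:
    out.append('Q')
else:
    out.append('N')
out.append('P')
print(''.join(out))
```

Execution trace: 'H' (except KeyError) → 'P' (after the try/except). Output: HP

Answer: HP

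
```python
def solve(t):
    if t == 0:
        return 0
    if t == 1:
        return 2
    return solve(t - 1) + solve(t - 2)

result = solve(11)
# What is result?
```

Build up from base cases: solve(0)=0, solve(1)=2, solve(2)=2, solve(3)=4, solve(4)=6, solve(5)=10, solve(6)=16, ..., solve(11)=178

Answer: 178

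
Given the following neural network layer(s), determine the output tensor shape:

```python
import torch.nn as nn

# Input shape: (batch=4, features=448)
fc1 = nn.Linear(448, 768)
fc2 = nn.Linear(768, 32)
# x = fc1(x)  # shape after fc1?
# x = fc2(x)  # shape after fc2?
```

Input: (4, 448) -> after fc1: (4, 768) -> Output: (4, 32)

Answer: (4, 32)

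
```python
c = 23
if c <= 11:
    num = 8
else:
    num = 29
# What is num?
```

Trace:
`c = 23` → c = 23
`if c <= 11: ...` → c <= 11 is False, take else branch → num = 29
So num = 29

Answer: 29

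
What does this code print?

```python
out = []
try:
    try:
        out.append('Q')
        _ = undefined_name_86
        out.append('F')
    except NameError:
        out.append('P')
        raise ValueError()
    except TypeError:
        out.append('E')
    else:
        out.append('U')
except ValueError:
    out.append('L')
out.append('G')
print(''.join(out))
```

Execution trace: 'Q' (inner try body) → 'P' (inner except NameError) → 'L' (outer except ValueError) → 'G' (after the try/except). Output: QPLG

Answer: QPLG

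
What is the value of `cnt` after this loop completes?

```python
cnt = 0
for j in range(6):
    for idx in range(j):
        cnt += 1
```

Triangle number: 0+1+2+...+5
`cnt` takes the values: 0 → 1 → 2 → 3 → 4 → 5 → 6 → 7 → 8 → 9 → 10 → 11 → 12 → 13 → 14 → 15

Answer: 15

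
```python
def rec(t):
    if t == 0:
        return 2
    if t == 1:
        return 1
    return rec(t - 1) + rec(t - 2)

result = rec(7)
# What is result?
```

Build up from base cases: rec(0)=2, rec(1)=1, rec(2)=3, rec(3)=4, rec(4)=7, rec(5)=11, rec(6)=18, ..., rec(7)=29

Answer: 29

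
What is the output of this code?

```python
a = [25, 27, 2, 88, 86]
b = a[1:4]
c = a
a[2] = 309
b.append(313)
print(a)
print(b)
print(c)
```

Key concept: slice vs alias.
Step by step:
`a = [25, 27, 2, 88, 86]` → a = [25, 27, 2, 88, 86]
`b = a[1:4]` → b = [27, 2, 88]
`c = a` → c = [25, 27, 2, 88, 86] (same object as a)
`a[2] = 309` → a = [25, 27, 309, 88, 86] (same object as c); c = [25, 27, 309, 88, 86] (same object as a)
`b.append(313)` → b = [27, 2, 88, 313]
`print(a)` → prints [25, 27, 309, 88, 86]
`print(b)` → prints [27, 2, 88, 313]
`print(c)` → prints [25, 27, 309, 88, 86]

Answer:
[25, 27, 309, 88, 86]
[27, 2, 88, 313]
[25, 27, 309, 88, 86]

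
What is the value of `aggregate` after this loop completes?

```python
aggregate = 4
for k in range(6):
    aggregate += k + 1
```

Start at 4, add 1 to 6 = 25
`aggregate` takes the values: 4 → 5 → 7 → 10 → 14 → 19 → 25

Answer: 25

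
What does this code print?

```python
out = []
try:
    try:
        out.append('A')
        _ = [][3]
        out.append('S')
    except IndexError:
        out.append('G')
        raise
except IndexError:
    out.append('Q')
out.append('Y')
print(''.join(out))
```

Execution trace: 'A' (inner try body) → 'G' (inner except IndexError) → 'Q' (outer except IndexError) → 'Y' (after the try/except). Output: AGQY

Answer: AGQY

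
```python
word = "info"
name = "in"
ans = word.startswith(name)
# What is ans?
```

Trace:
`word = "info"` → word = 'info'
`name = "in"` → name = 'in'
`ans = word.startswith(name)` → ans = True
So ans = True

Answer: True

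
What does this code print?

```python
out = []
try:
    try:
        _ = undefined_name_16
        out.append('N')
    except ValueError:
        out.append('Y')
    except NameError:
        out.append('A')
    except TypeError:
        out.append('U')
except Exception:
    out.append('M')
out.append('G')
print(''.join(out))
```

Execution trace: 'A' (inner except NameError) → 'G' (after the try/except). Output: AG

Answer: AG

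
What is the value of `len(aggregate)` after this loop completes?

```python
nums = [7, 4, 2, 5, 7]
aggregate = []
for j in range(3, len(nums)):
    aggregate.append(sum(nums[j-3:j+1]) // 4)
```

Number of 4-element averages
`aggregate` takes the values: [] → [4] → [4, 4]
So `len(aggregate)` = 2

Answer: 2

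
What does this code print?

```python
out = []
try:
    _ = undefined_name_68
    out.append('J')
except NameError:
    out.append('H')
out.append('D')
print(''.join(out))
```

Execution trace: 'H' (except NameError) → 'D' (after the try/except). Output: HD

Answer: HD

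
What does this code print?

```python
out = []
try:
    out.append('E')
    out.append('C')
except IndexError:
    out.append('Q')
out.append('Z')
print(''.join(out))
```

Execution trace: 'E' (try body) → 'C' (try body, no exception) → 'Z' (after the try/except). Output: ECZ

Answer: ECZ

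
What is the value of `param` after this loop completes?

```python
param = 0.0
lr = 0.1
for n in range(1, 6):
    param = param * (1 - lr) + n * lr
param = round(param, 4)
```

Moving average with lr=0.1
`param` takes the values: 0.0 → 0.1 → 0.29 → 0.561 → 0.9049 → 1.31441 → 1.3144

Answer: 1.3144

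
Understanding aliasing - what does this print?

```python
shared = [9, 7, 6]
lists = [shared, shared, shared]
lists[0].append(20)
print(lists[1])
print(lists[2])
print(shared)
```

Key concept: list of same reference.
Step by step:
`shared = [9, 7, 6]` → shared = [9, 7, 6]
`lists = [shared, shared, shared]` → lists = [[9, 7, 6], [9, 7, 6], [9, 7, 6]]
`lists[0].append(20)` → shared = [9, 7, 6, 20]; lists = [[9, 7, 6, 20], [9, 7, 6, 20], [9, 7, 6, 20]]
`print(lists[1])` → prints [9, 7, 6, 20]
`print(lists[2])` → prints [9, 7, 6, 20]
`print(shared)` → prints [9, 7, 6, 20]

Answer:
[9, 7, 6, 20]
[9, 7, 6, 20]
[9, 7, 6, 20]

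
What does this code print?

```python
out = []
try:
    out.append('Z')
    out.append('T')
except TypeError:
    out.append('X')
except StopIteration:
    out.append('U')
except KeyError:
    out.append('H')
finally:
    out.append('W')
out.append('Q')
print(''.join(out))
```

Execution trace: 'Z' (try body) → 'T' (try body, no exception) → 'W' (finally) → 'Q' (after the try/except). Output: ZTWQ

Answer: ZTWQ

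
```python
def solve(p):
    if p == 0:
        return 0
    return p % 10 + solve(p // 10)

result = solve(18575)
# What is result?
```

Sum of digits of 18575: 5 + 7 + 5 + 8 + 1 = 26

Answer: 26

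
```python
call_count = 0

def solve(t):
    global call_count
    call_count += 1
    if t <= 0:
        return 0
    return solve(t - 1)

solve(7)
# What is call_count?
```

Linear recursion stepping by 1: 8 calls from t=7 down to ≤0.

Answer: 8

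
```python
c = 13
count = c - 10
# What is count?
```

Trace:
`c = 13` → c = 13
`count = c - 10` → count = 3
So count = 3

Answer: 3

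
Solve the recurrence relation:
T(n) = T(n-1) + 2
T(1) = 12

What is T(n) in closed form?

Unrolling: T(n) = T(1) + 2·(n-1) = 12 + 2(n-1) = 2n + 10.

Answer: T(n) = 2n + 10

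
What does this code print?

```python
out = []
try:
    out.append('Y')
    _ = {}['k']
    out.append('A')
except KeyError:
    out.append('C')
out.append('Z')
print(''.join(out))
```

Execution trace: 'Y' (try body) → 'C' (except KeyError) → 'Z' (after the try/except). Output: YCZ

Answer: YCZ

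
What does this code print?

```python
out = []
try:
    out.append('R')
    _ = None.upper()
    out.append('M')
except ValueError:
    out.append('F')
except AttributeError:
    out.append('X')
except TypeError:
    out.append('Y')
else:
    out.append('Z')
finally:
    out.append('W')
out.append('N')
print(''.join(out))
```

Execution trace: 'R' (try body) → 'X' (except AttributeError) → 'W' (finally) → 'N' (after the try/except). Output: RXWN

Answer: RXWN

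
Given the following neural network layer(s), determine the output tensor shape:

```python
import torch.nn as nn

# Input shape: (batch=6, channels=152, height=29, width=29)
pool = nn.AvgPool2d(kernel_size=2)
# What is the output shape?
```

Input: (6, 152, 29, 29) -> Output: (6, 152, 14, 14)

Answer: (6, 152, 14, 14)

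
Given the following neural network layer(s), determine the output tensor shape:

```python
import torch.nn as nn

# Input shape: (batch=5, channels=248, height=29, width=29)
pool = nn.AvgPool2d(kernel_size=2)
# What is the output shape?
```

Input: (5, 248, 29, 29) -> Output: (5, 248, 14, 14)

Answer: (5, 248, 14, 14)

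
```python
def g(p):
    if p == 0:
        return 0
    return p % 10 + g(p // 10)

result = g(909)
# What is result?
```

Sum of digits of 909: 9 + 0 + 9 = 18

Answer: 18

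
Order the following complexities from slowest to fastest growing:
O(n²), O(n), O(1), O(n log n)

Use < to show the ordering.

Ordered by growth rate: O(1) < O(n) < O(n log n) < O(n²)

Answer: O(1) < O(n) < O(n log n) < O(n²)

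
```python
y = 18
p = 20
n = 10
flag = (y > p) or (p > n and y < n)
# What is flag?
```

Trace:
`y = 18` → y = 18
`p = 20` → p = 20
`n = 10` → n = 10
`flag = (y > p) or (p > n and y < n)` → flag = False
So flag = False

Answer: False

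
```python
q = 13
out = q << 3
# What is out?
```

Trace:
`q = 13` → q = 13
`out = q << 3` → out = 104
So out = 104

Answer: 104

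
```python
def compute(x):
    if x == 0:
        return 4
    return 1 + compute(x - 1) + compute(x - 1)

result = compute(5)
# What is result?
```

compute(x) = 1 + 2·compute(x-1), compute(0)=4. Closed form: (4+1)·2^5 - 1 = 159.

Answer: 159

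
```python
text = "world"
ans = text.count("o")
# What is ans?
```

Trace:
`text = "world"` → text = 'world'
`ans = text.count("o")` → ans = 1
So ans = 1

Answer: 1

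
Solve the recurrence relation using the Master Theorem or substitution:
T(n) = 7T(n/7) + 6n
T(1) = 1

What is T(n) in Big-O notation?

By Master Theorem: a=7, b=7, f(n)=6n. Since log_7(7) = 1 and f(n) = Θ(n^1), Case 2 applies. T(n) = O(n log n).

Answer: O(n log n)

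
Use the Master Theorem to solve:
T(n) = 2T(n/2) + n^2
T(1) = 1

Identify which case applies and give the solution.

a=2, b=2, f(n)=n^2. log_2(2) = 1. Since c=2 > 1 and the regularity condition holds (2(n/2)^2 = (2/2^2)n^2 with 2/2^2 < 1), Case 3 applies: T(n) = Θ(f(n)) = O(n^2).

Answer: O(n^2) - Case 3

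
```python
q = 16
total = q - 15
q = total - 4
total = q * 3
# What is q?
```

Trace:
`q = 16` → q = 16
`total = q - 15` → total = 1
`q = total - 4` → q = -3
`total = q * 3` → total = -9
So q = -3

Answer: -3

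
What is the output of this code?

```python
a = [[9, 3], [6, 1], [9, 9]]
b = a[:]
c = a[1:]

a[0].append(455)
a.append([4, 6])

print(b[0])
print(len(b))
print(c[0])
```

Key concept: slice with nested mutation.
Step by step:
`a = [[9, 3], [6, 1], [9, 9]]` → a = [[9, 3], [6, 1], [9, 9]]
`b = a[:]` → b = [[9, 3], [6, 1], [9, 9]]
`c = a[1:]` → c = [[6, 1], [9, 9]]
`a[0].append(455)` → a = [[9, 3, 455], [6, 1], [9, 9]]; b = [[9, 3, 455], [6, 1], [9, 9]]
`a.append([4, 6])` → a = [[9, 3, 455], [6, 1], [9, 9], [4, 6]]
`print(b[0])` → prints [9, 3, 455]
`print(len(b))` → prints 3
`print(c[0])` → prints [6, 1]

Answer:
[9, 3, 455]
3
[6, 1]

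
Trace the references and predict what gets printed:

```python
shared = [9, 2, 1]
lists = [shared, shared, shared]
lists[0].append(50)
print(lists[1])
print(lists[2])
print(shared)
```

Key concept: list of same reference.
Step by step:
`shared = [9, 2, 1]` → shared = [9, 2, 1]
`lists = [shared, shared, shared]` → lists = [[9, 2, 1], [9, 2, 1], [9, 2, 1]]
`lists[0].append(50)` → shared = [9, 2, 1, 50]; lists = [[9, 2, 1, 50], [9, 2, 1, 50], [9, 2, 1, 50]]
`print(lists[1])` → prints [9, 2, 1, 50]
`print(lists[2])` → prints [9, 2, 1, 50]
`print(shared)` → prints [9, 2, 1, 50]

Answer:
[9, 2, 1, 50]
[9, 2, 1, 50]
[9, 2, 1, 50]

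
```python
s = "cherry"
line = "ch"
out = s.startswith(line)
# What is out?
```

Trace:
`s = "cherry"` → s = 'cherry'
`line = "ch"` → line = 'ch'
`out = s.startswith(line)` → out = True
So out = True

Answer: True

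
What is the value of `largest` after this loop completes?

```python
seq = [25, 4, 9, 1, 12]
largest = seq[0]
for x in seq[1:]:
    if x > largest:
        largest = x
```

Maximum of [25, 4, 9, 1, 12]
`largest` takes the values: 25

Answer: 25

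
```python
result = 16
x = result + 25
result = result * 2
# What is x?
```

Trace:
`result = 16` → result = 16
`x = result + 25` → x = 41
`result = result * 2` → result = 32
So x = 41

Answer: 41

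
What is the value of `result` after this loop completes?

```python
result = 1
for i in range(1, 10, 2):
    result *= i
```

Product of 1, 3, 5, ... up to 9
`result` takes the values: 1 → 3 → 15 → 105 → 945

Answer: 945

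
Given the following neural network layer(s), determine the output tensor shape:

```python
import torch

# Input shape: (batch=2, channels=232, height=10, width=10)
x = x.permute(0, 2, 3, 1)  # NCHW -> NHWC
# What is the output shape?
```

Input: (2, 232, 10, 10) -> Output: (2, 10, 10, 232)

Answer: (2, 10, 10, 232)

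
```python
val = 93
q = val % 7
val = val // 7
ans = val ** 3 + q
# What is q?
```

Trace:
`val = 93` → val = 93
`q = val % 7` → q = 2
`val = val // 7` → val = 13
`ans = val ** 3 + q` → ans = 2199
So q = 2

Answer: 2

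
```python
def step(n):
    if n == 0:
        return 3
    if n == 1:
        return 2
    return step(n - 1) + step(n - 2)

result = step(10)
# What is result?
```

Build up from base cases: step(0)=3, step(1)=2, step(2)=5, step(3)=7, step(4)=12, step(5)=19, step(6)=31, ..., step(10)=212

Answer: 212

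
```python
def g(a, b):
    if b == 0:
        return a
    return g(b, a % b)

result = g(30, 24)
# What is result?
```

g(30, 24) -> g(24, 6) -> g(6, 0) -> 6

Answer: 6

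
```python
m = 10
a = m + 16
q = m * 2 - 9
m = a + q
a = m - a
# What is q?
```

Trace:
`m = 10` → m = 10
`a = m + 16` → a = 26
`q = m * 2 - 9` → q = 11
`m = a + q` → m = 37
`a = m - a` → a = 11
So q = 11

Answer: 11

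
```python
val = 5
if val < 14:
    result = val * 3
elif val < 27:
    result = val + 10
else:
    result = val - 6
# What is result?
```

Trace:
`val = 5` → val = 5
`if val < 14: ...` → val < 14 is True → result = 15
So result = 15

Answer: 15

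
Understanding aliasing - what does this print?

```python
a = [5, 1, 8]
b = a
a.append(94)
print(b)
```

Key concept: basic list aliasing.
Step by step:
`a = [5, 1, 8]` → a = [5, 1, 8]
`b = a` → b = [5, 1, 8] (same object as a)
`a.append(94)` → a = [5, 1, 8, 94] (same object as b); b = [5, 1, 8, 94] (same object as a)
`print(b)` → prints [5, 1, 8, 94]

Answer: [5, 1, 8, 94]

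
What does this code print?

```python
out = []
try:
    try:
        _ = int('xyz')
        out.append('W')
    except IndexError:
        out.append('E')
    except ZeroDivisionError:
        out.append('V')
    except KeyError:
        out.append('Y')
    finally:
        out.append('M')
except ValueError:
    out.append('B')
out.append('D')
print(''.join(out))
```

Execution trace: 'M' (finally) → 'B' (outer except ValueError) → 'D' (after the try/except). Output: MBD

Answer: MBD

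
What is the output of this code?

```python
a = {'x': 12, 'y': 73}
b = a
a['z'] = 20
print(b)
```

Key concept: dict aliasing.
Step by step:
`a = {'x': 12, 'y': 73}` → a = {'x': 12, 'y': 73}
`b = a` → b = {'x': 12, 'y': 73} (same object as a)
`a['z'] = 20` → a = {'x': 12, 'y': 73, 'z': 20} (same object as b); b = {'x': 12, 'y': 73, 'z': 20} (same object as a)
`print(b)` → prints {'x': 12, 'y': 73, 'z': 20}

Answer: {'x': 12, 'y': 73, 'z': 20}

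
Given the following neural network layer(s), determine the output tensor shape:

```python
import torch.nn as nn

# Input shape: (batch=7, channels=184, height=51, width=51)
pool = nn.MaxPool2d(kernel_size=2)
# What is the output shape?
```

Input: (7, 184, 51, 51) -> Output: (7, 184, 25, 25)

Answer: (7, 184, 25, 25)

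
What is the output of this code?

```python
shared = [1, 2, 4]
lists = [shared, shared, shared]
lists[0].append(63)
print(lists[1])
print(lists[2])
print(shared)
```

Key concept: list of same reference.
Step by step:
`shared = [1, 2, 4]` → shared = [1, 2, 4]
`lists = [shared, shared, shared]` → lists = [[1, 2, 4], [1, 2, 4], [1, 2, 4]]
`lists[0].append(63)` → shared = [1, 2, 4, 63]; lists = [[1, 2, 4, 63], [1, 2, 4, 63], [1, 2, 4, 63]]
`print(lists[1])` → prints [1, 2, 4, 63]
`print(lists[2])` → prints [1, 2, 4, 63]
`print(shared)` → prints [1, 2, 4, 63]

Answer:
[1, 2, 4, 63]
[1, 2, 4, 63]
[1, 2, 4, 63]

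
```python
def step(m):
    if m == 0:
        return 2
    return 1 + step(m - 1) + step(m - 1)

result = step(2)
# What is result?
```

step(m) = 1 + 2·step(m-1), step(0)=2. Closed form: (2+1)·2^2 - 1 = 11.

Answer: 11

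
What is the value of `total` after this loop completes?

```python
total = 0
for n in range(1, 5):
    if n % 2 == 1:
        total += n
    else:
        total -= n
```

Add odd, subtract even
`total` takes the values: 0 → 1 → -1 → 2 → -2

Answer: -2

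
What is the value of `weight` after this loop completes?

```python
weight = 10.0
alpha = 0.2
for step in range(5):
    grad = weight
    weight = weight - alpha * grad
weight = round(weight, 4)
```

Gradient descent: w = 10.0 * (1 - 0.2)^5
`weight` takes the values: 10.0 → 8.0 → 6.4 → 5.12 → 4.096 → 3.2768

Answer: 3.2768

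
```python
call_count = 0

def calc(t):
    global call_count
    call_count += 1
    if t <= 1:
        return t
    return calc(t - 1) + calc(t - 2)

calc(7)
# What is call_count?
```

Calls(t) = 1 + Calls(t-1) + Calls(t-2); Calls(0)=Calls(1)=1. For t=7 this gives 41.

Answer: 41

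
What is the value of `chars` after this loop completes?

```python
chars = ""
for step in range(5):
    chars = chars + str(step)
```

Concatenate digits 0 to 4
`chars` takes the values: "" → "0" → "01" → "012" → "0123" → "01234"

Answer: "01234"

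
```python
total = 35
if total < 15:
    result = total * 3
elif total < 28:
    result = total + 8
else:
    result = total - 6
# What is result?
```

Trace:
`total = 35` → total = 35
`if total < 15: ...` → total < 15 is False, total < 28 is False, take else branch → result = 29
So result = 29

Answer: 29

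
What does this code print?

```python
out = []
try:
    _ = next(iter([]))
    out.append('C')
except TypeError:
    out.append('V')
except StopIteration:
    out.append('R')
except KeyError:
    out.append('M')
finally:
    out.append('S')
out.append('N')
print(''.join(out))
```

Execution trace: 'R' (except StopIteration) → 'S' (finally) → 'N' (after the try/except). Output: RSN

Answer: RSN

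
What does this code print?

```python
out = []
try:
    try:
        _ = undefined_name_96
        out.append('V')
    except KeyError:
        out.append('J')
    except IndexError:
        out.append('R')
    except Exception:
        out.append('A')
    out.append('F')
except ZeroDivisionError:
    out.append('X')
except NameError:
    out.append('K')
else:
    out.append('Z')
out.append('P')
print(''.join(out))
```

Execution trace: 'A' (inner except Exception) → 'F' (try body, no exception) → 'Z' (else) → 'P' (after the try/except). Output: AFZP

Answer: AFZP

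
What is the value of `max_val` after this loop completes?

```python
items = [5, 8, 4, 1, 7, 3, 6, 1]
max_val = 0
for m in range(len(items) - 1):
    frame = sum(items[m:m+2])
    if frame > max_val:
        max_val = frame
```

Max sum of 2-element window in [5, 8, 4, 1, 7, 3, 6, 1]
`max_val` takes the values: 0 → 13

Answer: 13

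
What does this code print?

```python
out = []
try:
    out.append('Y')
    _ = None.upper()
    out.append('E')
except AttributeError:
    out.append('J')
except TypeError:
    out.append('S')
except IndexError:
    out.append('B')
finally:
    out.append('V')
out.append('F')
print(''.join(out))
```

Execution trace: 'Y' (try body) → 'J' (except AttributeError) → 'V' (finally) → 'F' (after the try/except). Output: YJVF

Answer: YJVF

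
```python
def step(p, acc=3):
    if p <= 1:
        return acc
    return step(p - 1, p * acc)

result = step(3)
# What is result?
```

Accumulator trace (n, acc): (3, 3) -> (2, 9) -> (1, 18) -> return 18

Answer: 18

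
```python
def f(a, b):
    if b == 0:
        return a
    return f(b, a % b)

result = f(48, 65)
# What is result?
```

f(48, 65) -> f(65, 48) -> f(48, 17) -> f(17, 14) -> f(14, 3) -> f(3, 2) -> f(2, 1) -> f(1, 0) -> 1

Answer: 1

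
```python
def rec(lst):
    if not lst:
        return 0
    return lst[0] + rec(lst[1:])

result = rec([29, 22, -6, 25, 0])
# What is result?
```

29 + 22 + (-6) + 25 + 0 + 0 = 70

Answer: 70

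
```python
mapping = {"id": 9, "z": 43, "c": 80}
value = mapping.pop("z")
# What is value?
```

Trace:
`mapping = {"id": 9, "z": 43, "c": 80}` → mapping = {'id': 9, 'z': 43, 'c': 80}
`value = mapping.pop("z")` → mapping = {'id': 9, 'c': 80}; value = 43
So value = 43

Answer: 43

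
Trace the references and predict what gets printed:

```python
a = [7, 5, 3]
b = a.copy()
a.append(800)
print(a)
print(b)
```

Key concept: list.copy() creates independent copy.
Step by step:
`a = [7, 5, 3]` → a = [7, 5, 3]
`b = a.copy()` → b = [7, 5, 3]
`a.append(800)` → a = [7, 5, 3, 800]
`print(a)` → prints [7, 5, 3, 800]
`print(b)` → prints [7, 5, 3]

Answer:
[7, 5, 3, 800]
[7, 5, 3]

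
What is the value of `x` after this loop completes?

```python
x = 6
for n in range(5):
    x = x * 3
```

Multiply by 3, 5 times: 6 * 3^5 = 1458
`x` takes the values: 6 → 18 → 54 → 162 → 486 → 1458

Answer: 1458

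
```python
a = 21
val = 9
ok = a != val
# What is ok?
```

Trace:
`a = 21` → a = 21
`val = 9` → val = 9
`ok = a != val` → ok = True
So ok = True

Answer: True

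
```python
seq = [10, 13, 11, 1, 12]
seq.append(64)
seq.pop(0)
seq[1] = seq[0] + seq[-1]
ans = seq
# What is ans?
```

Trace:
`seq = [10, 13, 11, 1, 12]` → seq = [10, 13, 11, 1, 12]
`seq.append(64)` → seq = [10, 13, 11, 1, 12, 64]
`seq.pop(0)` → seq = [13, 11, 1, 12, 64]
`seq[1] = seq[0] + seq[-1]` → seq = [13, 77, 1, 12, 64]
`ans = seq` → ans = [13, 77, 1, 12, 64]
So ans = [13, 77, 1, 12, 64]

Answer: [13, 77, 1, 12, 64]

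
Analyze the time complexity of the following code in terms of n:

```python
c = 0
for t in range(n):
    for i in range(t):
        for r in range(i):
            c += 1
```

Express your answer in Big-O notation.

Each loop level contributes: n × n × n. Multiplying the contributions gives O(n^3).

Answer: O(n^3)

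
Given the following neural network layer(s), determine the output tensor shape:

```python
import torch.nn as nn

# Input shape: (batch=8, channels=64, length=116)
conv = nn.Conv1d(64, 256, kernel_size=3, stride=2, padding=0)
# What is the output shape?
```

Input: (8, 64, 116) -> Output: (8, 256, 57)

Answer: (8, 256, 57)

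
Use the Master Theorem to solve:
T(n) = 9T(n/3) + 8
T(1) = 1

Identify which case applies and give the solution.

a=9, b=3, f(n)=8. log_3(9) = 2. Since c=0 < 2, Case 1 applies: T(n) = Θ(n^log_b(a)) = O(n^2).

Answer: O(n^2) - Case 1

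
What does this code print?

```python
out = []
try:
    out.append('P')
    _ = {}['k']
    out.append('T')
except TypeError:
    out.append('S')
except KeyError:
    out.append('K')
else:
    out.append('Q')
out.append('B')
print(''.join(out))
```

Execution trace: 'P' (try body) → 'K' (except KeyError) → 'B' (after the try/except). Output: PKB

Answer: PKB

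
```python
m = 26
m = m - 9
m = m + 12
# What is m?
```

Trace:
`m = 26` → m = 26
`m = m - 9` → m = 17
`m = m + 12` → m = 29
So m = 29

Answer: 29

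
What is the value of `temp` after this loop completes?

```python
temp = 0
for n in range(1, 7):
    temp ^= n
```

XOR of 1 to 6
`temp` takes the values: 0 → 1 → 3 → 0 → 4 → 1 → 7

Answer: 7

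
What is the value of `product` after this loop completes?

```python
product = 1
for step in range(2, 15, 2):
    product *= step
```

Product of even numbers 2 to 14
`product` takes the values: 1 → 2 → 8 → 48 → 384 → 3840 → 46080 → 645120

Answer: 645120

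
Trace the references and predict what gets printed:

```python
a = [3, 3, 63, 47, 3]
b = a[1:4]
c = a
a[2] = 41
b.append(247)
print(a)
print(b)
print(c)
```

Key concept: slice vs alias.
Step by step:
`a = [3, 3, 63, 47, 3]` → a = [3, 3, 63, 47, 3]
`b = a[1:4]` → b = [3, 63, 47]
`c = a` → c = [3, 3, 63, 47, 3] (same object as a)
`a[2] = 41` → a = [3, 3, 41, 47, 3] (same object as c); c = [3, 3, 41, 47, 3] (same object as a)
`b.append(247)` → b = [3, 63, 47, 247]
`print(a)` → prints [3, 3, 41, 47, 3]
`print(b)` → prints [3, 63, 47, 247]
`print(c)` → prints [3, 3, 41, 47, 3]

Answer:
[3, 3, 41, 47, 3]
[3, 63, 47, 247]
[3, 3, 41, 47, 3]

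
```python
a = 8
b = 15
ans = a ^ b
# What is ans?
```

Trace:
`a = 8` → a = 8
`b = 15` → b = 15
`ans = a ^ b` → ans = 7
So ans = 7

Answer: 7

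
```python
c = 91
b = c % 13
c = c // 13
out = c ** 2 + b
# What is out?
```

Trace:
`c = 91` → c = 91
`b = c % 13` → b = 0
`c = c // 13` → c = 7
`out = c ** 2 + b` → out = 49
So out = 49

Answer: 49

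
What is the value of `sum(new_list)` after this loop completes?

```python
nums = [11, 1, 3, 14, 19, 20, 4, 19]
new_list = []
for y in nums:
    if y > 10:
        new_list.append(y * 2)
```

Sum of doubled values > 10
`new_list` takes the values: [] → [22] → [22, 28] → [22, 28, 38] → [22, 28, 38, 40] → [22, 28, 38, 40, 38]
So `sum(new_list)` = 166

Answer: 166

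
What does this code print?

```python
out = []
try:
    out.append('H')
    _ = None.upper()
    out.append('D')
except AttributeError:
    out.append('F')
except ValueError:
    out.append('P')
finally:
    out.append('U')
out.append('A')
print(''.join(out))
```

Execution trace: 'H' (try body) → 'F' (except AttributeError) → 'U' (finally) → 'A' (after the try/except). Output: HFUA

Answer: HFUA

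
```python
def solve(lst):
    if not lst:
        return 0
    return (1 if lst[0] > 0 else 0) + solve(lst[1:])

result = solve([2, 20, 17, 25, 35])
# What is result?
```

Count of positive elements in [2, 20, 17, 25, 35] = 5

Answer: 5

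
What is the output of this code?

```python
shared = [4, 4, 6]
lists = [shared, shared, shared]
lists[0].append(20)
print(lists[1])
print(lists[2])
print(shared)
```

Key concept: list of same reference.
Step by step:
`shared = [4, 4, 6]` → shared = [4, 4, 6]
`lists = [shared, shared, shared]` → lists = [[4, 4, 6], [4, 4, 6], [4, 4, 6]]
`lists[0].append(20)` → shared = [4, 4, 6, 20]; lists = [[4, 4, 6, 20], [4, 4, 6, 20], [4, 4, 6, 20]]
`print(lists[1])` → prints [4, 4, 6, 20]
`print(lists[2])` → prints [4, 4, 6, 20]
`print(shared)` → prints [4, 4, 6, 20]

Answer:
[4, 4, 6, 20]
[4, 4, 6, 20]
[4, 4, 6, 20]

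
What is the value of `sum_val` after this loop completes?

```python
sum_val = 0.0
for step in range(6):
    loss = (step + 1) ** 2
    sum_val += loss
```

Sum of squared losses 1² + 2² + ... + 6²
`sum_val` takes the values: 0.0 → 1.0 → 5.0 → 14.0 → 30.0 → 55.0 → 91.0

Answer: 91.0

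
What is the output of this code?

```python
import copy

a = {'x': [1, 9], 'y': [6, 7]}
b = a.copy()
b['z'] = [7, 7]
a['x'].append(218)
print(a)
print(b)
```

Key concept: shallow copy of dict with mutable values.
Step by step:
`a = {'x': [1, 9], 'y': [6, 7]}` → a = {'x': [1, 9], 'y': [6, 7]}
`b = a.copy()` → b = {'x': [1, 9], 'y': [6, 7]}
`b['z'] = [7, 7]` → b = {'x': [1, 9], 'y': [6, 7], 'z': [7, 7]}
`a['x'].append(218)` → a = {'x': [1, 9, 218], 'y': [6, 7]}; b = {'x': [1, 9, 218], 'y': [6, 7], 'z': [7, 7]}
`print(a)` → prints {'x': [1, 9, 218], 'y': [6, 7]}
`print(b)` → prints {'x': [1, 9, 218], 'y': [6, 7], 'z': [7, 7]}

Answer:
{'x': [1, 9, 218], 'y': [6, 7]}
{'x': [1, 9, 218], 'y': [6, 7], 'z': [7, 7]}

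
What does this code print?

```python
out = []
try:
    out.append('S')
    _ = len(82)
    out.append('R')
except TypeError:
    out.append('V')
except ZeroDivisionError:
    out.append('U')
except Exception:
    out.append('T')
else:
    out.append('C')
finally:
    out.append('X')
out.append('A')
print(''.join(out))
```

Execution trace: 'S' (try body) → 'V' (except TypeError) → 'X' (finally) → 'A' (after the try/except). Output: SVXA

Answer: SVXA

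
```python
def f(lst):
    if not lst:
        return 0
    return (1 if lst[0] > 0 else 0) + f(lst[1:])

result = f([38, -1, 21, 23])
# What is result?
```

Count of positive elements in [38, -1, 21, 23] = 3

Answer: 3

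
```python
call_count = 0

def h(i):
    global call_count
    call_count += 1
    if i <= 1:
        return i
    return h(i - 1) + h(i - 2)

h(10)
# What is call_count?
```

Calls(i) = 1 + Calls(i-1) + Calls(i-2); Calls(0)=Calls(1)=1. For i=10 this gives 177.

Answer: 177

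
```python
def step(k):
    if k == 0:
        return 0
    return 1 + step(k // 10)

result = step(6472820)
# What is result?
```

Count of digits of 6472820: 7

Answer: 7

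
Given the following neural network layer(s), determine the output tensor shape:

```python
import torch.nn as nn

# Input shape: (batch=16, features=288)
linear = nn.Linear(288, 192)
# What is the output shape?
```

Input: (16, 288) -> Output: (16, 192)

Answer: (16, 192)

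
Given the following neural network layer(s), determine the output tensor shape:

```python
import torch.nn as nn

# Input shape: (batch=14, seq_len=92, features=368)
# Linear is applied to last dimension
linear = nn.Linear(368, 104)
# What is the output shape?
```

Input: (14, 92, 368) -> Output: (14, 92, 104)

Answer: (14, 92, 104)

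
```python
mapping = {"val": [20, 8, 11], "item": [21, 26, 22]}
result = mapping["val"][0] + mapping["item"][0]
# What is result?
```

Trace:
`mapping = {"val": [20, 8, 11], "item": [21, 26, 22]}` → mapping = {'val': [20, 8, 11], 'item': [21, 26, 22]}
`result = mapping["val"][0] + mapping["item"][0]` → result = 41
So result = 41

Answer: 41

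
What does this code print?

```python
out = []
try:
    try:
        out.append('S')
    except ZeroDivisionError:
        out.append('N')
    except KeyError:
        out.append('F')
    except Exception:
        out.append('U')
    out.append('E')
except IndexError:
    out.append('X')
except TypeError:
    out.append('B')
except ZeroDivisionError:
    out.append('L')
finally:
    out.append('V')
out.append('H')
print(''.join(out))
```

Execution trace: 'S' (inner try body, no exception) → 'E' (try body, no exception) → 'V' (finally) → 'H' (after the try/except). Output: SEVH

Answer: SEVH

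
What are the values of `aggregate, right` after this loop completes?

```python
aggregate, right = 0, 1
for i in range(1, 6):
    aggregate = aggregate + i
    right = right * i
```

Sum and factorial of 1 to 5
`aggregate, right` takes the values: (0, 1) → (1, 1) → (3, 1) → (3, 2) → (6, 2) → (6, 6) → (10, 6) → (10, 24) → (15, 24) → (15, 120)

Answer: 15, 120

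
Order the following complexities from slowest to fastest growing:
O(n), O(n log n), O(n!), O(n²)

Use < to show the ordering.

Ordered by growth rate: O(n) < O(n log n) < O(n²) < O(n!)

Answer: O(n) < O(n log n) < O(n²) < O(n!)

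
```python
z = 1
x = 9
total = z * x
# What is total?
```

Trace:
`z = 1` → z = 1
`x = 9` → x = 9
`total = z * x` → total = 9
So total = 9

Answer: 9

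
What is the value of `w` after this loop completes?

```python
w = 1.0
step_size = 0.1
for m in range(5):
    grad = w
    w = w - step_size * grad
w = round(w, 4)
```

Gradient descent: w = 1.0 * (1 - 0.1)^5
`w` takes the values: 1.0 → 0.9 → 0.81 → 0.729 → 0.6561 → 0.59049 → 0.5905

Answer: 0.5905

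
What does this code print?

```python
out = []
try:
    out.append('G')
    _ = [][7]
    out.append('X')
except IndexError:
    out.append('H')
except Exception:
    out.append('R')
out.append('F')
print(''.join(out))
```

Execution trace: 'G' (try body) → 'H' (except IndexError) → 'F' (after the try/except). Output: GHF

Answer: GHF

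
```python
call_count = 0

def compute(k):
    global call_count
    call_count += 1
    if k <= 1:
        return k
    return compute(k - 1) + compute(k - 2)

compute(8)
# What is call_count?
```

Calls(k) = 1 + Calls(k-1) + Calls(k-2); Calls(0)=Calls(1)=1. For k=8 this gives 67.

Answer: 67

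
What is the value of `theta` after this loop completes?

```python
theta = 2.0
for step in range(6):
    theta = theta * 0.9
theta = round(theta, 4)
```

Exponential decay: 2.0 * 0.9^6
`theta` takes the values: 2.0 → 1.8 → 1.62 → 1.458 → 1.3122 → 1.18098 → 1.062882 → 1.0629

Answer: 1.0629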